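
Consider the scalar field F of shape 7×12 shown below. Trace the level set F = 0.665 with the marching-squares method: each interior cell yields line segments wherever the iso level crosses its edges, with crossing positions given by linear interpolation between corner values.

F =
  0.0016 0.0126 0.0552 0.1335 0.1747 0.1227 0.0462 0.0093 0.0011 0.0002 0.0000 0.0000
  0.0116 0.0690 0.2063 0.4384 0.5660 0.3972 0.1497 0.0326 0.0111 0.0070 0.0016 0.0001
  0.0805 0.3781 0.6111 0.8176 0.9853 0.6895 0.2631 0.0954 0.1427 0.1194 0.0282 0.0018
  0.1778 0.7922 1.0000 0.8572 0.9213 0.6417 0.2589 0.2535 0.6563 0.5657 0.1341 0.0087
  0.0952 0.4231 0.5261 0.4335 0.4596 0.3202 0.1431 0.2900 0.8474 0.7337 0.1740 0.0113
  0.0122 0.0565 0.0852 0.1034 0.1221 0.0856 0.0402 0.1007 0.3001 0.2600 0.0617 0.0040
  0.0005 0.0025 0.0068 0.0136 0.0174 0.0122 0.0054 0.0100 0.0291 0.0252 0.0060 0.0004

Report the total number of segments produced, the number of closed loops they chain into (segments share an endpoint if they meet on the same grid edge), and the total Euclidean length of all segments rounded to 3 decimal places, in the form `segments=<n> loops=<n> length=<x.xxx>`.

cell (1,2): code 0100 → (1.598,3.000)–(2.000,2.261)
cell (1,3): code 1100 → (1.236,4.000)–(1.598,3.000)
cell (1,4): code 1100 → (1.916,5.000)–(1.236,4.000)
cell (1,5): code 1000 → (2.000,5.057)–(1.916,5.000)
cell (2,0): code 0100 → (2.693,1.000)–(3.000,0.793)
cell (2,1): code 1100 → (2.139,2.000)–(2.693,1.000)
cell (2,2): code 1110 → (2.000,2.261)–(2.139,2.000)
cell (2,4): code 1011 → (3.000,4.917)–(2.513,5.000)
cell (2,5): code 0001 → (2.513,5.000)–(2.000,5.057)
cell (3,0): code 0010 → (3.000,0.793)–(3.345,1.000)
cell (3,1): code 0011 → (3.345,1.000)–(3.707,2.000)
cell (3,2): code 0011 → (3.707,2.000)–(3.454,3.000)
cell (3,3): code 0011 → (3.454,3.000)–(3.555,4.000)
cell (3,4): code 0001 → (3.555,4.000)–(3.000,4.917)
cell (3,7): code 0100 → (3.046,8.000)–(4.000,7.673)
cell (3,8): code 1100 → (3.591,9.000)–(3.046,8.000)
cell (3,9): code 1000 → (4.000,9.123)–(3.591,9.000)
cell (4,7): code 0010 → (4.000,7.673)–(4.333,8.000)
cell (4,8): code 0011 → (4.333,8.000)–(4.145,9.000)
cell (4,9): code 0001 → (4.145,9.000)–(4.000,9.123)
total: 20 segments, chained into 2 closed loop(s), length Σ = 14.859014

segments=20 loops=2 length=14.859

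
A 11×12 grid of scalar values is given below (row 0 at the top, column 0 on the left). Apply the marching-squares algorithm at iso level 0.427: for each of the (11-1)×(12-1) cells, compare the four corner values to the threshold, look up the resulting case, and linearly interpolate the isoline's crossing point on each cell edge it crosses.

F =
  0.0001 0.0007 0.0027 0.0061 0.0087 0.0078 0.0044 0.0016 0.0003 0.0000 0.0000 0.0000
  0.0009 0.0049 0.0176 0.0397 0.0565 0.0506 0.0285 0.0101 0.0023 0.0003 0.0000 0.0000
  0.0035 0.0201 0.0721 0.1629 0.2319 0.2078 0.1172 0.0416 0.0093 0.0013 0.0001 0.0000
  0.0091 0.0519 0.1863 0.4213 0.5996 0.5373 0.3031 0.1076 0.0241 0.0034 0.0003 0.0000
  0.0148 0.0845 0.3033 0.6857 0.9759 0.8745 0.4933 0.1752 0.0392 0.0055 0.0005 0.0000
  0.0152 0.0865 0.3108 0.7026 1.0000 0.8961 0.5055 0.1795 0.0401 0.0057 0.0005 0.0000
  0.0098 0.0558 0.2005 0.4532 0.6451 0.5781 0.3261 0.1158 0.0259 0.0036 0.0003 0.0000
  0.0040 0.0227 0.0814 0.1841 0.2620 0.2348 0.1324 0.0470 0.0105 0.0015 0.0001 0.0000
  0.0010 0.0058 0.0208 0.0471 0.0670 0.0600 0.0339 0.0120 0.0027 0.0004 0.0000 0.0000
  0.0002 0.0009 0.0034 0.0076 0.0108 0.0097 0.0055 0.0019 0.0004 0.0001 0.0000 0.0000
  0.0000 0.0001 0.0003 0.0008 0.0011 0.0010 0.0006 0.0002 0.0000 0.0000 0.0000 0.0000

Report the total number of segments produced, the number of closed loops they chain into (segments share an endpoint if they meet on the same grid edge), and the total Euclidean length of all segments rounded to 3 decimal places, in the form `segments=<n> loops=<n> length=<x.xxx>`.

cell (2,3): code 0100 → (2.531,4.000)–(3.000,3.032)
cell (2,4): code 1100 → (2.665,5.000)–(2.531,4.000)
cell (2,5): code 1000 → (3.000,5.471)–(2.665,5.000)
cell (3,2): code 0100 → (3.022,3.000)–(4.000,2.323)
cell (3,3): code 1110 → (3.000,3.032)–(3.022,3.000)
cell (3,5): code 1101 → (3.651,6.000)–(3.000,5.471)
cell (3,6): code 1000 → (4.000,6.208)–(3.651,6.000)
cell (4,2): code 0110 → (4.000,2.323)–(5.000,2.297)
cell (4,6): code 1001 → (5.000,6.241)–(4.000,6.208)
cell (5,2): code 0110 → (5.000,2.297)–(6.000,2.896)
cell (5,5): code 1011 → (6.000,5.600)–(5.438,6.000)
cell (5,6): code 0001 → (5.438,6.000)–(5.000,6.241)
cell (6,2): code 0010 → (6.000,2.896)–(6.097,3.000)
cell (6,3): code 0011 → (6.097,3.000)–(6.569,4.000)
cell (6,4): code 0011 → (6.569,4.000)–(6.440,5.000)
cell (6,5): code 0001 → (6.440,5.000)–(6.000,5.600)
total: 16 segments, chained into 1 closed loop(s), length Σ = 12.492999

segments=16 loops=1 length=12.493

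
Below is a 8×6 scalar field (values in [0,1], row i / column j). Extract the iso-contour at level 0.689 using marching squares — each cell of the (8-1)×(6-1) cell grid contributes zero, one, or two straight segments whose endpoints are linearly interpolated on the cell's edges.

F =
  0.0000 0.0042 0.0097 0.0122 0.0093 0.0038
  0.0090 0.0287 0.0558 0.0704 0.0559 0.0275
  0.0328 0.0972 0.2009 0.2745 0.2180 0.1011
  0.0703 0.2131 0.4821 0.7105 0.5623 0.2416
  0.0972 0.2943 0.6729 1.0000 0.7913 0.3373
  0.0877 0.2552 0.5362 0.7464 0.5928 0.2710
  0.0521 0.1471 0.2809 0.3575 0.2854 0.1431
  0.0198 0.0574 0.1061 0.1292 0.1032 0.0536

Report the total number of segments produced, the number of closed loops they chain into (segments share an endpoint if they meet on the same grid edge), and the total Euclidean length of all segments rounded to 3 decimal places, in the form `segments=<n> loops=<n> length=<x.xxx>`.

segments=10 loops=1 length=6.370

cell (2,2): code 0100 → (2.951,3.000)–(3.000,2.906)
cell (2,3): code 1000 → (3.000,3.145)–(2.951,3.000)
cell (3,2): code 0110 → (3.000,2.906)–(4.000,2.049)
cell (3,3): code 1101 → (3.553,4.000)–(3.000,3.145)
cell (3,4): code 1000 → (4.000,4.225)–(3.553,4.000)
cell (4,2): code 0110 → (4.000,2.049)–(5.000,2.727)
cell (4,3): code 1011 → (5.000,3.374)–(4.515,4.000)
cell (4,4): code 0001 → (4.515,4.000)–(4.000,4.225)
cell (5,2): code 0010 → (5.000,2.727)–(5.148,3.000)
cell (5,3): code 0001 → (5.148,3.000)–(5.000,3.374)
total: 10 segments, chained into 1 closed loop(s), length Σ = 6.369514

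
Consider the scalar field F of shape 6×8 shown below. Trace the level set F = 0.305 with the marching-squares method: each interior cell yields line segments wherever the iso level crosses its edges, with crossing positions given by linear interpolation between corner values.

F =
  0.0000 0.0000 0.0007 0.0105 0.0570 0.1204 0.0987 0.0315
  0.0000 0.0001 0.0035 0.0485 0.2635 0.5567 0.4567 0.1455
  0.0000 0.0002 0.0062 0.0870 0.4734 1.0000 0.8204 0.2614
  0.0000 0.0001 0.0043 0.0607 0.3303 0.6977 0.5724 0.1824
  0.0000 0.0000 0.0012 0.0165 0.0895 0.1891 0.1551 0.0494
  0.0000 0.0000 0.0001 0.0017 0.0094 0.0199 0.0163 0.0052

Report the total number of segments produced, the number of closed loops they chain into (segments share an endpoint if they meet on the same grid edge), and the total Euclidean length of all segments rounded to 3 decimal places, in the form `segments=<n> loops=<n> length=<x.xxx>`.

cell (0,4): code 0100 → (0.423,5.000)–(1.000,4.142)
cell (0,5): code 1100 → (0.576,6.000)–(0.423,5.000)
cell (0,6): code 1000 → (1.000,6.487)–(0.576,6.000)
cell (1,3): code 0100 → (1.198,4.000)–(2.000,3.564)
cell (1,4): code 1110 → (1.000,4.142)–(1.198,4.000)
cell (1,6): code 1001 → (2.000,6.922)–(1.000,6.487)
cell (2,3): code 0110 → (2.000,3.564)–(3.000,3.906)
cell (2,6): code 1001 → (3.000,6.686)–(2.000,6.922)
cell (3,3): code 0010 → (3.000,3.906)–(3.105,4.000)
cell (3,4): code 0011 → (3.105,4.000)–(3.772,5.000)
cell (3,5): code 0011 → (3.772,5.000)–(3.641,6.000)
cell (3,6): code 0001 → (3.641,6.000)–(3.000,6.686)
total: 12 segments, chained into 1 closed loop(s), length Σ = 10.312752

segments=12 loops=1 length=10.313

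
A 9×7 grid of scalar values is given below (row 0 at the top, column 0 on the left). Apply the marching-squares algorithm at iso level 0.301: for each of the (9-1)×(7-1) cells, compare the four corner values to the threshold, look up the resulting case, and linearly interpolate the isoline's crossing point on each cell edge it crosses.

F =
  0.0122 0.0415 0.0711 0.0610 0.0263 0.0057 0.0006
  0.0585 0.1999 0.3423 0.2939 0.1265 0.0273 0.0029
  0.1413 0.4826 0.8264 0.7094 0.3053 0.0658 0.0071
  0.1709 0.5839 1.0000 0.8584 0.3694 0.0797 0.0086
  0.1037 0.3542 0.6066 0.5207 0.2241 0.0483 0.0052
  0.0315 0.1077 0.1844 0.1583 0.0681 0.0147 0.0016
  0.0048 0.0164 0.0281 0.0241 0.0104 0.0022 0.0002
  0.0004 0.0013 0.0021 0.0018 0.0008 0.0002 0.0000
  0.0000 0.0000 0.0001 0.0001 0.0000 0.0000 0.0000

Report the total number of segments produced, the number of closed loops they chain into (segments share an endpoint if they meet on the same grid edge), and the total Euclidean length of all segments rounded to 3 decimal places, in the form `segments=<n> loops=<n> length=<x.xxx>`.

cell (0,1): code 0100 → (0.848,2.000)–(1.000,1.710)
cell (0,2): code 1000 → (1.000,2.853)–(0.848,2.000)
cell (1,0): code 0100 → (1.358,1.000)–(2.000,0.468)
cell (1,1): code 1110 → (1.000,1.710)–(1.358,1.000)
cell (1,2): code 1101 → (1.017,3.000)–(1.000,2.853)
cell (1,3): code 1100 → (1.976,4.000)–(1.017,3.000)
cell (1,4): code 1000 → (2.000,4.018)–(1.976,4.000)
cell (2,0): code 0110 → (2.000,0.468)–(3.000,0.315)
cell (2,4): code 1001 → (3.000,4.236)–(2.000,4.018)
cell (3,0): code 0110 → (3.000,0.315)–(4.000,0.788)
cell (3,3): code 1011 → (4.000,3.741)–(3.471,4.000)
cell (3,4): code 0001 → (3.471,4.000)–(3.000,4.236)
cell (4,0): code 0010 → (4.000,0.788)–(4.216,1.000)
cell (4,1): code 0011 → (4.216,1.000)–(4.724,2.000)
cell (4,2): code 0011 → (4.724,2.000)–(4.606,3.000)
cell (4,3): code 0001 → (4.606,3.000)–(4.000,3.741)
total: 16 segments, chained into 1 closed loop(s), length Σ = 12.032260

segments=16 loops=1 length=12.032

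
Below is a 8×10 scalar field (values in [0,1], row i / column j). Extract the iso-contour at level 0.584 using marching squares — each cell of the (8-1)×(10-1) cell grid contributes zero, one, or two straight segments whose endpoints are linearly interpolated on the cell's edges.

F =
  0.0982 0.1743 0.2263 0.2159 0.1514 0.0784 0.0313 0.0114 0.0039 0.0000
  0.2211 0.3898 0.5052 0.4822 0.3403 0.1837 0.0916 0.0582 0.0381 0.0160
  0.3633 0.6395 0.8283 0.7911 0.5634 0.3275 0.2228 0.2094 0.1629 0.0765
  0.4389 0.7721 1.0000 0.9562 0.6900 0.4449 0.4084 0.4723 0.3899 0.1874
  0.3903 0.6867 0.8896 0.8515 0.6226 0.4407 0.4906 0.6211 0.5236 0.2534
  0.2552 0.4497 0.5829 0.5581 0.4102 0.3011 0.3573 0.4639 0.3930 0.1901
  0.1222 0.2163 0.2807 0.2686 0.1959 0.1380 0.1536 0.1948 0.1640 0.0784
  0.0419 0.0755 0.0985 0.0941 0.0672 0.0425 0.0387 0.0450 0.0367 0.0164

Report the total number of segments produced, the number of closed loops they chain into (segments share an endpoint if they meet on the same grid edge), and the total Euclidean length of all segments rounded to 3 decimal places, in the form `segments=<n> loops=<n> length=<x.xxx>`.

cell (1,0): code 0100 → (1.778,1.000)–(2.000,0.799)
cell (1,1): code 1100 → (1.244,2.000)–(1.778,1.000)
cell (1,2): code 1100 → (1.330,3.000)–(1.244,2.000)
cell (1,3): code 1000 → (2.000,3.910)–(1.330,3.000)
cell (2,0): code 0110 → (2.000,0.799)–(3.000,0.435)
cell (2,3): code 1101 → (2.163,4.000)–(2.000,3.910)
cell (2,4): code 1000 → (3.000,4.432)–(2.163,4.000)
cell (3,0): code 0110 → (3.000,0.435)–(4.000,0.654)
cell (3,4): code 1001 → (4.000,4.212)–(3.000,4.432)
cell (3,6): code 0100 → (3.751,7.000)–(4.000,6.716)
cell (3,7): code 1000 → (4.000,7.381)–(3.751,7.000)
cell (4,0): code 0010 → (4.000,0.654)–(4.433,1.000)
cell (4,1): code 0011 → (4.433,1.000)–(4.996,2.000)
cell (4,2): code 0011 → (4.996,2.000)–(4.912,3.000)
cell (4,3): code 0011 → (4.912,3.000)–(4.182,4.000)
cell (4,4): code 0001 → (4.182,4.000)–(4.000,4.212)
cell (4,6): code 0010 → (4.000,6.716)–(4.236,7.000)
cell (4,7): code 0001 → (4.236,7.000)–(4.000,7.381)
total: 18 segments, chained into 2 closed loop(s), length Σ = 13.680696

segments=18 loops=2 length=13.681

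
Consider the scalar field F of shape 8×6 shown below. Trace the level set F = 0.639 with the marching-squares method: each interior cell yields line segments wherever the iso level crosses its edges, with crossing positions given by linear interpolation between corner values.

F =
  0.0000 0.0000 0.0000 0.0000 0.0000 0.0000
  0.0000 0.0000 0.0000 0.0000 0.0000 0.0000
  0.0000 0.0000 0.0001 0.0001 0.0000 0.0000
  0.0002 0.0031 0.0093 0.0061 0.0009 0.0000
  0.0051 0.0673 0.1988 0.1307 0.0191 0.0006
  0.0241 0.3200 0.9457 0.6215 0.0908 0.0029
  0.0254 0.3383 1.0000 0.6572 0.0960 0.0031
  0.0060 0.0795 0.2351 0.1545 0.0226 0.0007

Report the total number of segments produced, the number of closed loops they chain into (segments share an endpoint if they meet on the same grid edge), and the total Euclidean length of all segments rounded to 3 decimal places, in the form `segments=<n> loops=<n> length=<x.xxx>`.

cell (4,1): code 0100 → (4.589,2.000)–(5.000,1.510)
cell (4,2): code 1000 → (5.000,2.946)–(4.589,2.000)
cell (5,1): code 0110 → (5.000,1.510)–(6.000,1.454)
cell (5,2): code 1101 → (5.490,3.000)–(5.000,2.946)
cell (5,3): code 1000 → (6.000,3.032)–(5.490,3.000)
cell (6,1): code 0010 → (6.000,1.454)–(6.472,2.000)
cell (6,2): code 0011 → (6.472,2.000)–(6.036,3.000)
cell (6,3): code 0001 → (6.036,3.000)–(6.000,3.032)
total: 8 segments, chained into 1 closed loop(s), length Σ = 5.537063

segments=8 loops=1 length=5.537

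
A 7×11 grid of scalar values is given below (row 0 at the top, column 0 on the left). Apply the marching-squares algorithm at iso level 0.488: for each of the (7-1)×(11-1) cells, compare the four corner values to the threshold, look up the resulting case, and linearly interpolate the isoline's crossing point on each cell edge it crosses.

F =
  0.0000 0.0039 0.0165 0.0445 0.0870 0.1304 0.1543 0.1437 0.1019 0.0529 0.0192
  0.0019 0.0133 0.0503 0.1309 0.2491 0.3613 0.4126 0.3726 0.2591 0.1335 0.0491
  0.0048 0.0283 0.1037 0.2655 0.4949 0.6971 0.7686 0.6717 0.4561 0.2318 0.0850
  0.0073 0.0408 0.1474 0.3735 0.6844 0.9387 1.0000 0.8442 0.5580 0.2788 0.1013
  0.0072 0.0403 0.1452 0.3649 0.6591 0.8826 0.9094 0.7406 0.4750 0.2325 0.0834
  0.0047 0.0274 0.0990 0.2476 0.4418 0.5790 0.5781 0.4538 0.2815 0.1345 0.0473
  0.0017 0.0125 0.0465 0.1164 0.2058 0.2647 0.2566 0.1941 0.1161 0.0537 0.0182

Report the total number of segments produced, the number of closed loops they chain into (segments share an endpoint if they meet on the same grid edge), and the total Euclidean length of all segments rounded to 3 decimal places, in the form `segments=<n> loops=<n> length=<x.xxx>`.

segments=18 loops=1 length=14.047

cell (1,3): code 0100 → (1.972,4.000)–(2.000,3.970)
cell (1,4): code 1100 → (1.377,5.000)–(1.972,4.000)
cell (1,5): code 1100 → (1.212,6.000)–(1.377,5.000)
cell (1,6): code 1100 → (1.386,7.000)–(1.212,6.000)
cell (1,7): code 1000 → (2.000,7.852)–(1.386,7.000)
cell (2,3): code 0110 → (2.000,3.970)–(3.000,3.368)
cell (2,7): code 1101 → (2.313,8.000)–(2.000,7.852)
cell (2,8): code 1000 → (3.000,8.251)–(2.313,8.000)
cell (3,3): code 0110 → (3.000,3.368)–(4.000,3.418)
cell (3,7): code 1011 → (4.000,7.951)–(3.843,8.000)
cell (3,8): code 0001 → (3.843,8.000)–(3.000,8.251)
cell (4,3): code 0010 → (4.000,3.418)–(4.787,4.000)
cell (4,4): code 0111 → (4.787,4.000)–(5.000,4.337)
cell (4,6): code 1011 → (5.000,6.725)–(4.881,7.000)
cell (4,7): code 0001 → (4.881,7.000)–(4.000,7.951)
cell (5,4): code 0010 → (5.000,4.337)–(5.290,5.000)
cell (5,5): code 0011 → (5.290,5.000)–(5.280,6.000)
cell (5,6): code 0001 → (5.280,6.000)–(5.000,6.725)
total: 18 segments, chained into 1 closed loop(s), length Σ = 14.047425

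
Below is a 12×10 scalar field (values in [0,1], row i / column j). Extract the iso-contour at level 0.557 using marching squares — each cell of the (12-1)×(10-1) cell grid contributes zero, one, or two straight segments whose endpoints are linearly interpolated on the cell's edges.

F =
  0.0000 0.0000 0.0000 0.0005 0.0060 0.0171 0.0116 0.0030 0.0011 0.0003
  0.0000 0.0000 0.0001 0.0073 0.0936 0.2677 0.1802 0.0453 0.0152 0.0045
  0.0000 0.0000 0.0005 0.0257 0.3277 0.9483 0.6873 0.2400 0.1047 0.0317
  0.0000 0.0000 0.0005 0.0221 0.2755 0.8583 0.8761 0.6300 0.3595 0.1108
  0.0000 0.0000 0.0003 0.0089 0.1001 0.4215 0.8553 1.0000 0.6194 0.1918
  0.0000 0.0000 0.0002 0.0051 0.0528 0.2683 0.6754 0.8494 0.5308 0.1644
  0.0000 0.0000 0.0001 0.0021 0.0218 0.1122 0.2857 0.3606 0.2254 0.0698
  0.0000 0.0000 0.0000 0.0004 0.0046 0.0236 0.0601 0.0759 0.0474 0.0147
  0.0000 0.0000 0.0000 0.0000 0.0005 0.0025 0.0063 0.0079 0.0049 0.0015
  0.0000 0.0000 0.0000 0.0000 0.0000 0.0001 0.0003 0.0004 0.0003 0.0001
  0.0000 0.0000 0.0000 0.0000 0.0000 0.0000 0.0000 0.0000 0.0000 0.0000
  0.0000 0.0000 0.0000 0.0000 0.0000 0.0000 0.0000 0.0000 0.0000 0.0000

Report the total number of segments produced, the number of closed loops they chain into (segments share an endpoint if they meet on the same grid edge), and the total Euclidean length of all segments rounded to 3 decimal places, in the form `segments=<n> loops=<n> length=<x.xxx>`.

cell (1,4): code 0100 → (1.425,5.000)–(2.000,4.369)
cell (1,5): code 1100 → (1.743,6.000)–(1.425,5.000)
cell (1,6): code 1000 → (2.000,6.291)–(1.743,6.000)
cell (2,4): code 0110 → (2.000,4.369)–(3.000,4.483)
cell (2,6): code 1101 → (2.813,7.000)–(2.000,6.291)
cell (2,7): code 1000 → (3.000,7.270)–(2.813,7.000)
cell (3,4): code 0010 → (3.000,4.483)–(3.690,5.000)
cell (3,5): code 0111 → (3.690,5.000)–(4.000,5.312)
cell (3,7): code 1101 → (3.760,8.000)–(3.000,7.270)
cell (3,8): code 1000 → (4.000,8.146)–(3.760,8.000)
cell (4,5): code 0110 → (4.000,5.312)–(5.000,5.709)
cell (4,7): code 1011 → (5.000,7.918)–(4.704,8.000)
cell (4,8): code 0001 → (4.704,8.000)–(4.000,8.146)
cell (5,5): code 0010 → (5.000,5.709)–(5.304,6.000)
cell (5,6): code 0011 → (5.304,6.000)–(5.598,7.000)
cell (5,7): code 0001 → (5.598,7.000)–(5.000,7.918)
total: 16 segments, chained into 1 closed loop(s), length Σ = 12.001902

segments=16 loops=1 length=12.002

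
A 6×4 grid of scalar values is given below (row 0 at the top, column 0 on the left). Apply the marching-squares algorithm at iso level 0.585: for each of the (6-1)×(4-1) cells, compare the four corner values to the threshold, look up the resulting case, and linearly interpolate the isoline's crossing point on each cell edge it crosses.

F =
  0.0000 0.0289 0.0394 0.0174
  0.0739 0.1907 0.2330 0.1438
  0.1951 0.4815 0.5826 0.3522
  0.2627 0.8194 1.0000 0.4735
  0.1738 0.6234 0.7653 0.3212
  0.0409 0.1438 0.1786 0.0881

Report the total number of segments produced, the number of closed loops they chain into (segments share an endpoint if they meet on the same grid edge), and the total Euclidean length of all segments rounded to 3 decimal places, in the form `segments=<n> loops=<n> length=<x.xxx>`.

cell (2,0): code 0100 → (2.306,1.000)–(3.000,0.579)
cell (2,1): code 1100 → (2.006,2.000)–(2.306,1.000)
cell (2,2): code 1000 → (3.000,2.788)–(2.006,2.000)
cell (3,0): code 0110 → (3.000,0.579)–(4.000,0.915)
cell (3,2): code 1001 → (4.000,2.406)–(3.000,2.788)
cell (4,0): code 0010 → (4.000,0.915)–(4.080,1.000)
cell (4,1): code 0011 → (4.080,1.000)–(4.307,2.000)
cell (4,2): code 0001 → (4.307,2.000)–(4.000,2.406)
total: 8 segments, chained into 1 closed loop(s), length Σ = 6.901598

segments=8 loops=1 length=6.902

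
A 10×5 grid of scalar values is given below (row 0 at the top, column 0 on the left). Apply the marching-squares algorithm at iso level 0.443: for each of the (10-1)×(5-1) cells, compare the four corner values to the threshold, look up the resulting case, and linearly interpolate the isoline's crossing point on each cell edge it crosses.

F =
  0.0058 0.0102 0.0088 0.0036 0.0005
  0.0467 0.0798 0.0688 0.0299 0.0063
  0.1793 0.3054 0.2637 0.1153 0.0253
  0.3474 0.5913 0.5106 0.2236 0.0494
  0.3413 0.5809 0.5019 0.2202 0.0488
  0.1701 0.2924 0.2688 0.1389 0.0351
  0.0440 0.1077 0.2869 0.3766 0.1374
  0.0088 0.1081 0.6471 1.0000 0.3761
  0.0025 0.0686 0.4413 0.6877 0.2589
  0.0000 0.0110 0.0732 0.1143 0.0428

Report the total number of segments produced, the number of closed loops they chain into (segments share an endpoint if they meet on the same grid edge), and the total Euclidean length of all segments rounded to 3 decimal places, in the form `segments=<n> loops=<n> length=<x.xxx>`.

segments=16 loops=2 length=13.205

cell (2,0): code 0100 → (2.481,1.000)–(3.000,0.392)
cell (2,1): code 1100 → (2.726,2.000)–(2.481,1.000)
cell (2,2): code 1000 → (3.000,2.236)–(2.726,2.000)
cell (3,0): code 0110 → (3.000,0.392)–(4.000,0.424)
cell (3,2): code 1001 → (4.000,2.209)–(3.000,2.236)
cell (4,0): code 0010 → (4.000,0.424)–(4.478,1.000)
cell (4,1): code 0011 → (4.478,1.000)–(4.253,2.000)
cell (4,2): code 0001 → (4.253,2.000)–(4.000,2.209)
cell (6,1): code 0100 → (6.433,2.000)–(7.000,1.621)
cell (6,2): code 1100 → (6.107,3.000)–(6.433,2.000)
cell (6,3): code 1000 → (7.000,3.893)–(6.107,3.000)
cell (7,1): code 0010 → (7.000,1.621)–(7.992,2.000)
cell (7,2): code 0111 → (7.992,2.000)–(8.000,2.007)
cell (7,3): code 1001 → (8.000,3.571)–(7.000,3.893)
cell (8,2): code 0010 → (8.000,2.007)–(8.427,3.000)
cell (8,3): code 0001 → (8.427,3.000)–(8.000,3.571)
total: 16 segments, chained into 2 closed loop(s), length Σ = 13.205091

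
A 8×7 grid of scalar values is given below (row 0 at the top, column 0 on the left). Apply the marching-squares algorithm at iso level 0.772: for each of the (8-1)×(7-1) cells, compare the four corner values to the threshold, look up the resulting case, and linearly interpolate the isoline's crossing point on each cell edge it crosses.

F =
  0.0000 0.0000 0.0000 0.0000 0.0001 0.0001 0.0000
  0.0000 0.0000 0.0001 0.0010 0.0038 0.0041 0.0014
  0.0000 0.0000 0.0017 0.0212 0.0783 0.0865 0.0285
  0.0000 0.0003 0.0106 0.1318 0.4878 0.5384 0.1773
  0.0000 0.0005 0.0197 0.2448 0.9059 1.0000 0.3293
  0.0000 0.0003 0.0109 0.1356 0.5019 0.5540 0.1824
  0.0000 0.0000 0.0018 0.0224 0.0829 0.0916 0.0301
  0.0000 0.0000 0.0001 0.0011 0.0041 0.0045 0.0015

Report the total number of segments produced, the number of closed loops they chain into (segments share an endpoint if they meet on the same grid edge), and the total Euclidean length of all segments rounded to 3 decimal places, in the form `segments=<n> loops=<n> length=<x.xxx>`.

cell (3,3): code 0100 → (3.680,4.000)–(4.000,3.797)
cell (3,4): code 1100 → (3.506,5.000)–(3.680,4.000)
cell (3,5): code 1000 → (4.000,5.340)–(3.506,5.000)
cell (4,3): code 0010 → (4.000,3.797)–(4.331,4.000)
cell (4,4): code 0011 → (4.331,4.000)–(4.511,5.000)
cell (4,5): code 0001 → (4.511,5.000)–(4.000,5.340)
total: 6 segments, chained into 1 closed loop(s), length Σ = 4.011885

segments=6 loops=1 length=4.012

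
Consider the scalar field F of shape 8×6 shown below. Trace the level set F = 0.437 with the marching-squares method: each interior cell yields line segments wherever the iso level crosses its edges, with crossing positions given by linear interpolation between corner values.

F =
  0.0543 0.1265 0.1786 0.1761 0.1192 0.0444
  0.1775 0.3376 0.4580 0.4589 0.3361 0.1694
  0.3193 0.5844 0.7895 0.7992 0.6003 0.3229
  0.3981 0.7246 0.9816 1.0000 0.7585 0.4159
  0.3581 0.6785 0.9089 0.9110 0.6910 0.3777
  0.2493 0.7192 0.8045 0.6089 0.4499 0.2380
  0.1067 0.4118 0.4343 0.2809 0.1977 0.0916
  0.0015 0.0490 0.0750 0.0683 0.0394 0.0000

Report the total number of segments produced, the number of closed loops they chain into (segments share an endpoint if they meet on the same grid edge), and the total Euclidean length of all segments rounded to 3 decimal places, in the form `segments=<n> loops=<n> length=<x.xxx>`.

cell (0,1): code 0100 → (0.925,2.000)–(1.000,1.826)
cell (0,2): code 1100 → (0.923,3.000)–(0.925,2.000)
cell (0,3): code 1000 → (1.000,3.178)–(0.923,3.000)
cell (1,0): code 0100 → (1.403,1.000)–(2.000,0.444)
cell (1,1): code 1110 → (1.000,1.826)–(1.403,1.000)
cell (1,3): code 1101 → (1.382,4.000)–(1.000,3.178)
cell (1,4): code 1000 → (2.000,4.589)–(1.382,4.000)
cell (2,0): code 0110 → (2.000,0.444)–(3.000,0.119)
cell (2,4): code 1001 → (3.000,4.938)–(2.000,4.589)
cell (3,0): code 0110 → (3.000,0.119)–(4.000,0.246)
cell (3,4): code 1001 → (4.000,4.811)–(3.000,4.938)
cell (4,0): code 0110 → (4.000,0.246)–(5.000,0.399)
cell (4,4): code 1001 → (5.000,4.061)–(4.000,4.811)
cell (5,0): code 0010 → (5.000,0.399)–(5.918,1.000)
cell (5,1): code 0011 → (5.918,1.000)–(5.993,2.000)
cell (5,2): code 0011 → (5.993,2.000)–(5.524,3.000)
cell (5,3): code 0011 → (5.524,3.000)–(5.051,4.000)
cell (5,4): code 0001 → (5.051,4.000)–(5.000,4.061)
total: 18 segments, chained into 1 closed loop(s), length Σ = 15.657017

segments=18 loops=1 length=15.657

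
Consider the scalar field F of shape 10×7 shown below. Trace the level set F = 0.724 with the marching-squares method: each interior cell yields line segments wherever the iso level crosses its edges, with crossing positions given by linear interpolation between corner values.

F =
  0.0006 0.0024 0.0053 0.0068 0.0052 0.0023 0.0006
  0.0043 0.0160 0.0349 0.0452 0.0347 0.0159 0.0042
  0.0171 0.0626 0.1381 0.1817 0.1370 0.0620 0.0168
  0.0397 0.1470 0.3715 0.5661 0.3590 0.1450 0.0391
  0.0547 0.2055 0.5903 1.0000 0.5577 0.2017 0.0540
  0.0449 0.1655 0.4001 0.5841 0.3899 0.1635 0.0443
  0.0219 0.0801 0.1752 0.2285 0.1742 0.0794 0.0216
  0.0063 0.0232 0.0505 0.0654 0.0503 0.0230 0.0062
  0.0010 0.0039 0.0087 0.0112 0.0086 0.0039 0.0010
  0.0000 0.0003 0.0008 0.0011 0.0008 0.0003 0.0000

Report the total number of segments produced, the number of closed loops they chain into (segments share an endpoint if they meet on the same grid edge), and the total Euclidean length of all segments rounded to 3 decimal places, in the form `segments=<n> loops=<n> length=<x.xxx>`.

cell (3,2): code 0100 → (3.364,3.000)–(4.000,2.326)
cell (3,3): code 1000 → (4.000,3.624)–(3.364,3.000)
cell (4,2): code 0010 → (4.000,2.326)–(4.664,3.000)
cell (4,3): code 0001 → (4.664,3.000)–(4.000,3.624)
total: 4 segments, chained into 1 closed loop(s), length Σ = 3.674139

segments=4 loops=1 length=3.674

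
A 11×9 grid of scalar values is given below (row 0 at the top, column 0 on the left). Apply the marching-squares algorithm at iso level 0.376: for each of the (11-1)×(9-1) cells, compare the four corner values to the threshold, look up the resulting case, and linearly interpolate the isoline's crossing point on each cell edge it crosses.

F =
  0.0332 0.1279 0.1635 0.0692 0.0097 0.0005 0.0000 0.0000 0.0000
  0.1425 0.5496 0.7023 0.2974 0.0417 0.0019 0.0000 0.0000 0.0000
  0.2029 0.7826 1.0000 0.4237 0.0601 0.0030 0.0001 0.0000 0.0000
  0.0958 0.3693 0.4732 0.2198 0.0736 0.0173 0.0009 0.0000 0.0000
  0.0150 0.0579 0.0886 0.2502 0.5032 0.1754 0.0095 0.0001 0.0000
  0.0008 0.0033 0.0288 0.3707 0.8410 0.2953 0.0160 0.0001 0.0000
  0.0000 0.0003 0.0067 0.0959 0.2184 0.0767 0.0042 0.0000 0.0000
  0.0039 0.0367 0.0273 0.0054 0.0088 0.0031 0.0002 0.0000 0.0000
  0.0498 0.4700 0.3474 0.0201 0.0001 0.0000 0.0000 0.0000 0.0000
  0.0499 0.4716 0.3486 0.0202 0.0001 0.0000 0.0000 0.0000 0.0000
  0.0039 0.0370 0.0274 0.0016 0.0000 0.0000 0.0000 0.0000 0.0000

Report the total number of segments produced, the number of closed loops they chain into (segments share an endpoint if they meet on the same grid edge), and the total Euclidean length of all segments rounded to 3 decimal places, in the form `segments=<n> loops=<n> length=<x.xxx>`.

segments=24 loops=3 length=18.553

cell (0,0): code 0100 → (0.588,1.000)–(1.000,0.574)
cell (0,1): code 1100 → (0.394,2.000)–(0.588,1.000)
cell (0,2): code 1000 → (1.000,2.806)–(0.394,2.000)
cell (1,0): code 0110 → (1.000,0.574)–(2.000,0.299)
cell (1,2): code 1101 → (1.622,3.000)–(1.000,2.806)
cell (1,3): code 1000 → (2.000,3.131)–(1.622,3.000)
cell (2,0): code 0010 → (2.000,0.299)–(2.984,1.000)
cell (2,1): code 0111 → (2.984,1.000)–(3.000,1.064)
cell (2,2): code 1011 → (3.000,2.384)–(2.234,3.000)
cell (2,3): code 0001 → (2.234,3.000)–(2.000,3.131)
cell (3,1): code 0010 → (3.000,1.064)–(3.253,2.000)
cell (3,2): code 0001 → (3.253,2.000)–(3.000,2.384)
cell (3,3): code 0100 → (3.704,4.000)–(4.000,3.497)
cell (3,4): code 1000 → (4.000,4.388)–(3.704,4.000)
cell (4,3): code 0110 → (4.000,3.497)–(5.000,3.011)
cell (4,4): code 1001 → (5.000,4.852)–(4.000,4.388)
cell (5,3): code 0010 → (5.000,3.011)–(5.747,4.000)
cell (5,4): code 0001 → (5.747,4.000)–(5.000,4.852)
cell (7,0): code 0100 → (7.783,1.000)–(8.000,0.776)
cell (7,1): code 1000 → (8.000,1.767)–(7.783,1.000)
cell (8,0): code 0110 → (8.000,0.776)–(9.000,0.773)
cell (8,1): code 1001 → (9.000,1.777)–(8.000,1.767)
cell (9,0): code 0010 → (9.000,0.773)–(9.220,1.000)
cell (9,1): code 0001 → (9.220,1.000)–(9.000,1.777)
total: 24 segments, chained into 3 closed loop(s), length Σ = 18.553042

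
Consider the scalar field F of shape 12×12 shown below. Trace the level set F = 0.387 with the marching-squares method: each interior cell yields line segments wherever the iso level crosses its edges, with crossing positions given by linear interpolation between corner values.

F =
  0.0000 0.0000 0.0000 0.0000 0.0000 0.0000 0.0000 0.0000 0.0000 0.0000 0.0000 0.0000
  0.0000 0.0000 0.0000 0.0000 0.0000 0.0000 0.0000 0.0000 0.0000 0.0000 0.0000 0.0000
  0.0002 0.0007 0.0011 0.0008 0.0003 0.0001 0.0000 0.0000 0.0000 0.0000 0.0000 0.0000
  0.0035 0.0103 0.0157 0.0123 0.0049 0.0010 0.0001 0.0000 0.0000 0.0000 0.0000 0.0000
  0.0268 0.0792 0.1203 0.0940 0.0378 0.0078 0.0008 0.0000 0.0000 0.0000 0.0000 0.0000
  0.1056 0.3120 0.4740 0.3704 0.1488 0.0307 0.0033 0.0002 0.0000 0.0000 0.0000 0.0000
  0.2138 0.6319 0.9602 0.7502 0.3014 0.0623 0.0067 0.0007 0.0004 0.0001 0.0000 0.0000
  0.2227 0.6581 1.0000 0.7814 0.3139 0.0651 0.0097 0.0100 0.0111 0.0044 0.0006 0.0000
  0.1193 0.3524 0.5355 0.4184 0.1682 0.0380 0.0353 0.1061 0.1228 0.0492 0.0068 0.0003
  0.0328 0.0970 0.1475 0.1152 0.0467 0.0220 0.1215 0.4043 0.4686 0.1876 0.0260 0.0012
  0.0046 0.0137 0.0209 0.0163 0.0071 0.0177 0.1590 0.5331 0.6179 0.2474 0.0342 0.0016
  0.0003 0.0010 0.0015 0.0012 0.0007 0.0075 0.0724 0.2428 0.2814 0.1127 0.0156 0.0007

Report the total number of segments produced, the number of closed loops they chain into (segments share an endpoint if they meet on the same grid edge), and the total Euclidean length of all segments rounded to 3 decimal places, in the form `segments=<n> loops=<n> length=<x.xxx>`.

segments=22 loops=2 length=17.163

cell (4,1): code 0100 → (4.754,2.000)–(5.000,1.463)
cell (4,2): code 1000 → (5.000,2.840)–(4.754,2.000)
cell (5,0): code 0100 → (5.234,1.000)–(6.000,0.414)
cell (5,1): code 1110 → (5.000,1.463)–(5.234,1.000)
cell (5,2): code 1101 → (5.044,3.000)–(5.000,2.840)
cell (5,3): code 1000 → (6.000,3.809)–(5.044,3.000)
cell (6,0): code 0110 → (6.000,0.414)–(7.000,0.377)
cell (6,3): code 1001 → (7.000,3.844)–(6.000,3.809)
cell (7,0): code 0010 → (7.000,0.377)–(7.887,1.000)
cell (7,1): code 0111 → (7.887,1.000)–(8.000,1.189)
cell (7,3): code 1001 → (8.000,3.125)–(7.000,3.844)
cell (8,1): code 0010 → (8.000,1.189)–(8.383,2.000)
cell (8,2): code 0011 → (8.383,2.000)–(8.104,3.000)
cell (8,3): code 0001 → (8.104,3.000)–(8.000,3.125)
cell (8,6): code 0100 → (8.942,7.000)–(9.000,6.939)
cell (8,7): code 1100 → (8.764,8.000)–(8.942,7.000)
cell (8,8): code 1000 → (9.000,8.290)–(8.764,8.000)
cell (9,6): code 0110 → (9.000,6.939)–(10.000,6.609)
cell (9,8): code 1001 → (10.000,8.623)–(9.000,8.290)
cell (10,6): code 0010 → (10.000,6.609)–(10.503,7.000)
cell (10,7): code 0011 → (10.503,7.000)–(10.686,8.000)
cell (10,8): code 0001 → (10.686,8.000)–(10.000,8.623)
total: 22 segments, chained into 2 closed loop(s), length Σ = 17.163016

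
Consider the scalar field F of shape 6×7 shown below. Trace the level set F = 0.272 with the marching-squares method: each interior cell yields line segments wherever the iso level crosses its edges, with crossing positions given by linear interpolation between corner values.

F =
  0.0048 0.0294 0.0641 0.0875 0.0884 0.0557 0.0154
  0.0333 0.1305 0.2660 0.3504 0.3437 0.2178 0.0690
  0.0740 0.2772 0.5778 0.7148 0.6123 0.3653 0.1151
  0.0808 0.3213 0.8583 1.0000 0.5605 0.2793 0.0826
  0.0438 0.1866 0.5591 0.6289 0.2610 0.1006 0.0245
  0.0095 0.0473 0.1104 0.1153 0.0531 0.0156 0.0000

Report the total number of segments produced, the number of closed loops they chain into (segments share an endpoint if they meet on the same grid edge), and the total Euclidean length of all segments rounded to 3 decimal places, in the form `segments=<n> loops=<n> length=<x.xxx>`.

cell (0,2): code 0100 → (0.702,3.000)–(1.000,2.071)
cell (0,3): code 1100 → (0.719,4.000)–(0.702,3.000)
cell (0,4): code 1000 → (1.000,4.569)–(0.719,4.000)
cell (1,0): code 0100 → (1.965,1.000)–(2.000,0.974)
cell (1,1): code 1100 → (1.019,2.000)–(1.965,1.000)
cell (1,2): code 1110 → (1.000,2.071)–(1.019,2.000)
cell (1,4): code 1101 → (1.367,5.000)–(1.000,4.569)
cell (1,5): code 1000 → (2.000,5.373)–(1.367,5.000)
cell (2,0): code 0110 → (2.000,0.974)–(3.000,0.795)
cell (2,5): code 1001 → (3.000,5.037)–(2.000,5.373)
cell (3,0): code 0010 → (3.000,0.795)–(3.366,1.000)
cell (3,1): code 0111 → (3.366,1.000)–(4.000,1.229)
cell (3,3): code 1011 → (4.000,3.970)–(3.963,4.000)
cell (3,4): code 0011 → (3.963,4.000)–(3.041,5.000)
cell (3,5): code 0001 → (3.041,5.000)–(3.000,5.037)
cell (4,1): code 0010 → (4.000,1.229)–(4.640,2.000)
cell (4,2): code 0011 → (4.640,2.000)–(4.695,3.000)
cell (4,3): code 0001 → (4.695,3.000)–(4.000,3.970)
total: 18 segments, chained into 1 closed loop(s), length Σ = 13.228537

segments=18 loops=1 length=13.229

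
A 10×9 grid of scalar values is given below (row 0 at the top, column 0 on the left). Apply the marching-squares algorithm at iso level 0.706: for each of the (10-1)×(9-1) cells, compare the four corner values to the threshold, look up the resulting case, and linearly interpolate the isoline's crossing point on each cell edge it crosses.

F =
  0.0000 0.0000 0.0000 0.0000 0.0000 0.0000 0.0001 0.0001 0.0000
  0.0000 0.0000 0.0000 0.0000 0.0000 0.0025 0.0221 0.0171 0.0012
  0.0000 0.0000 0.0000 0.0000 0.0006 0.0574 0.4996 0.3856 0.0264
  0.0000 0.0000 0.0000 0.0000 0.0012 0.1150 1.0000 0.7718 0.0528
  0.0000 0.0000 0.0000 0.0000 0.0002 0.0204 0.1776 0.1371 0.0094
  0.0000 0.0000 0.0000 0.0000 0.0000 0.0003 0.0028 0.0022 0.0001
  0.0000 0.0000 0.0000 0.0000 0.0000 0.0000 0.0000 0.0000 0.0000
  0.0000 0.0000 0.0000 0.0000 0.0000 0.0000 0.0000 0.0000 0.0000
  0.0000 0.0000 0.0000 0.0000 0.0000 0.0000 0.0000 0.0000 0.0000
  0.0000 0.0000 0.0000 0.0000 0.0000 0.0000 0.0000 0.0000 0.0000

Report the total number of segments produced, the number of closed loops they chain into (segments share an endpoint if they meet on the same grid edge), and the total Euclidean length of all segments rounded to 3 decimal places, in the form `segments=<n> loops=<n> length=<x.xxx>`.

segments=6 loops=1 length=3.610

cell (2,5): code 0100 → (2.412,6.000)–(3.000,5.668)
cell (2,6): code 1100 → (2.830,7.000)–(2.412,6.000)
cell (2,7): code 1000 → (3.000,7.092)–(2.830,7.000)
cell (3,5): code 0010 → (3.000,5.668)–(3.357,6.000)
cell (3,6): code 0011 → (3.357,6.000)–(3.104,7.000)
cell (3,7): code 0001 → (3.104,7.000)–(3.000,7.092)
total: 6 segments, chained into 1 closed loop(s), length Σ = 3.609875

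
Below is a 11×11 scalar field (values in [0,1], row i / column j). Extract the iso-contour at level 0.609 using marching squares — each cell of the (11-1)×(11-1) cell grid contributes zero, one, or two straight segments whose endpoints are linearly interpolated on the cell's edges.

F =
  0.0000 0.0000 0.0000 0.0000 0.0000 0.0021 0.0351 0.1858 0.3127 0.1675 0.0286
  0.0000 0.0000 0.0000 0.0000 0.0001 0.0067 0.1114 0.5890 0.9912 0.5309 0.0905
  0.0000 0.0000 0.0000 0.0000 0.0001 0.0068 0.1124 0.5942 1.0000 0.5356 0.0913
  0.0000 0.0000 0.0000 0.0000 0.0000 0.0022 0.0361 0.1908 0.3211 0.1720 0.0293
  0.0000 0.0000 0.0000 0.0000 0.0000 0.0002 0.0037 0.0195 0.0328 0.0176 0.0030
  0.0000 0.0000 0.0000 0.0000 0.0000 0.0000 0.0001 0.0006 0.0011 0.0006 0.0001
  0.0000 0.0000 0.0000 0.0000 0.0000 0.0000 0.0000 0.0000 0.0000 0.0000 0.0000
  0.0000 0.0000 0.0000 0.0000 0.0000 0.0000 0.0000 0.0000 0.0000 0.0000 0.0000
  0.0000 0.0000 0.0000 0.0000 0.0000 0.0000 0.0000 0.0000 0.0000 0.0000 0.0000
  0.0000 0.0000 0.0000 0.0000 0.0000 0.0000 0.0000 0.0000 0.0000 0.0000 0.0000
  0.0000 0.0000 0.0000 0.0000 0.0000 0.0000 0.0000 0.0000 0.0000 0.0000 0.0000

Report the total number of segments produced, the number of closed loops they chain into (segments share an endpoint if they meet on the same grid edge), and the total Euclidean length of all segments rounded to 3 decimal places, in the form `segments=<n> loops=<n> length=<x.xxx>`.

segments=6 loops=1 length=6.251

cell (0,7): code 0100 → (0.437,8.000)–(1.000,7.050)
cell (0,8): code 1000 → (1.000,8.830)–(0.437,8.000)
cell (1,7): code 0110 → (1.000,7.050)–(2.000,7.036)
cell (1,8): code 1001 → (2.000,8.842)–(1.000,8.830)
cell (2,7): code 0010 → (2.000,7.036)–(2.576,8.000)
cell (2,8): code 0001 → (2.576,8.000)–(2.000,8.842)
total: 6 segments, chained into 1 closed loop(s), length Σ = 6.250830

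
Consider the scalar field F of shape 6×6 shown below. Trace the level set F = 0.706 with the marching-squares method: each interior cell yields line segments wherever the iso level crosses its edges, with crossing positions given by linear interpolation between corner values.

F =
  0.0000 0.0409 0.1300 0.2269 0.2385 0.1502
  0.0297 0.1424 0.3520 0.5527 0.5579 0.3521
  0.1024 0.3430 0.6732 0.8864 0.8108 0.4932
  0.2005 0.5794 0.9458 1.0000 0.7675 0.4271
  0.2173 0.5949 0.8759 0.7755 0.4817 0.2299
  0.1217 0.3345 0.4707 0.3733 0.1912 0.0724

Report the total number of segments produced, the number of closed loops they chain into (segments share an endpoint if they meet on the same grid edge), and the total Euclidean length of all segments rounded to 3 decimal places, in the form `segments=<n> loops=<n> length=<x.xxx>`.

cell (1,2): code 0100 → (1.459,3.000)–(2.000,2.154)
cell (1,3): code 1100 → (1.586,4.000)–(1.459,3.000)
cell (1,4): code 1000 → (2.000,4.330)–(1.586,4.000)
cell (2,1): code 0100 → (2.120,2.000)–(3.000,1.346)
cell (2,2): code 1110 → (2.000,2.154)–(2.120,2.000)
cell (2,4): code 1001 → (3.000,4.181)–(2.000,4.330)
cell (3,1): code 0110 → (3.000,1.346)–(4.000,1.395)
cell (3,3): code 1011 → (4.000,3.237)–(3.215,4.000)
cell (3,4): code 0001 → (3.215,4.000)–(3.000,4.181)
cell (4,1): code 0010 → (4.000,1.395)–(4.419,2.000)
cell (4,2): code 0011 → (4.419,2.000)–(4.173,3.000)
cell (4,3): code 0001 → (4.173,3.000)–(4.000,3.237)
total: 12 segments, chained into 1 closed loop(s), length Σ = 9.280366

segments=12 loops=1 length=9.280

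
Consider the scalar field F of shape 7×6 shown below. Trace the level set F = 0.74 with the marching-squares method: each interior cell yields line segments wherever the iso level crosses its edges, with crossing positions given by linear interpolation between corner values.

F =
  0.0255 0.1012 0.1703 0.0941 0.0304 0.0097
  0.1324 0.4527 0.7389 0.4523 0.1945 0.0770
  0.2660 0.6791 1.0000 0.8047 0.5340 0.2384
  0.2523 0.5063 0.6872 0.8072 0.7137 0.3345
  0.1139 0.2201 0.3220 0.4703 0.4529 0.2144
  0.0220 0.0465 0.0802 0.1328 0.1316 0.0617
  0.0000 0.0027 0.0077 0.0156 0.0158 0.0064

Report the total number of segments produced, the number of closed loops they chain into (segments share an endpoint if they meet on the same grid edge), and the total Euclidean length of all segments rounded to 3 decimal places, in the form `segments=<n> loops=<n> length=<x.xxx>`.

cell (1,1): code 0100 → (1.004,2.000)–(2.000,1.190)
cell (1,2): code 1100 → (1.816,3.000)–(1.004,2.000)
cell (1,3): code 1000 → (2.000,3.239)–(1.816,3.000)
cell (2,1): code 0010 → (2.000,1.190)–(2.831,2.000)
cell (2,2): code 0111 → (2.831,2.000)–(3.000,2.440)
cell (2,3): code 1001 → (3.000,3.719)–(2.000,3.239)
cell (3,2): code 0010 → (3.000,2.440)–(3.199,3.000)
cell (3,3): code 0001 → (3.199,3.000)–(3.000,3.719)
total: 8 segments, chained into 1 closed loop(s), length Σ = 6.954901

segments=8 loops=1 length=6.955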